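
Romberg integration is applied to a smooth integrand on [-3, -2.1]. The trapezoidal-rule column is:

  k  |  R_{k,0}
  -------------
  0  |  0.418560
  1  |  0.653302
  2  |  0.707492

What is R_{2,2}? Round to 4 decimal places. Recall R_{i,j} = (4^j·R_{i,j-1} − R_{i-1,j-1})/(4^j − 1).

0.7252

Richardson extrapolation on the trapezoidal column (denominator 4−1=3):
R_{1,1} = (4·0.653302 − 0.418560) / 3 = 0.731549
R_{2,1} = (4·0.707492 − 0.653302) / 3 = 0.725555
R_{2,2} = (16·0.725555 − 0.731549) / 15 = 0.725155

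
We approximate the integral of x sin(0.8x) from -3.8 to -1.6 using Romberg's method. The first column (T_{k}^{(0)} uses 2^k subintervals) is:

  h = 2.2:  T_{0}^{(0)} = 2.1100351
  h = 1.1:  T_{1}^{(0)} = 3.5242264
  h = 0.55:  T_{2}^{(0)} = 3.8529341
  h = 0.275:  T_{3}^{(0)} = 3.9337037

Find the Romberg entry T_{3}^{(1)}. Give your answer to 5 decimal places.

3.96063

T_{3}^{(1)} = 3.9337037 + (3.9337037 − 3.8529341)/3 = 3.9606269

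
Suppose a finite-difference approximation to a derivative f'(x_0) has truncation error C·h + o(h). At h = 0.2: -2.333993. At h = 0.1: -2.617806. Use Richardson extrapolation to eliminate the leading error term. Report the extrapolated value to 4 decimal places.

-2.9016

The leading error scales as h; refining by a factor of 2 reduces it by 2^1 = 2.
Extrapolated value = (2·A(h/2) − A(h)) / (2 − 1)
= (2·(-2.617806) − (-2.333993)) / 1
= -2.901619 / 1 = -2.901619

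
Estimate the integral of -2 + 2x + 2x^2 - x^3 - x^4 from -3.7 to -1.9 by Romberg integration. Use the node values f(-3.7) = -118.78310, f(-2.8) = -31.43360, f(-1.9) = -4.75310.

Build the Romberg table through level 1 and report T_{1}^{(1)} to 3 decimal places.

-74.781

T_{0}^{(0)} (trapezoid, 1 panel, h=1.8000): -111.18258
T_{1}^{(0)} (trapezoid, 2 panels, h=0.9000): -83.88153
T_{1}^{(1)} = -83.88153 + (-83.88153 − (-111.18258))/3 = -74.78118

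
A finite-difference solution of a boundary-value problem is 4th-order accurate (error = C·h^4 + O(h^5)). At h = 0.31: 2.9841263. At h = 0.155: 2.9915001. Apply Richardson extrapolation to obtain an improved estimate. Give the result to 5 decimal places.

Extrapolated value = (16·A(h/2) − A(h)) / (16 − 1)
= (16·2.9915001 − 2.9841263) / 15
= 44.8798753 / 15 = 2.9919917

2.99199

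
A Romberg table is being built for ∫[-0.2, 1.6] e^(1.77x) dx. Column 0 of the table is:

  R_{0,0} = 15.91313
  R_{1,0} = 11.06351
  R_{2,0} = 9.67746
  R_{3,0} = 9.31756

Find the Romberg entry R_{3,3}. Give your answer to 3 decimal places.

R_{1,1} = (4·11.06351 − 15.91313) / 3 = 9.44697
R_{2,1} = (4·9.67746 − 11.06351) / 3 = 9.21544
R_{3,1} = (4·9.31756 − 9.67746) / 3 = 9.19759
R_{2,2} = 9.21544 + (9.21544 − 9.44697)/15 = 9.20000
R_{3,2} = 9.19759 + (9.19759 − 9.21544)/15 = 9.19640
R_{3,3} = (64·9.19640 − 9.20000) / 63 = 9.19634

9.196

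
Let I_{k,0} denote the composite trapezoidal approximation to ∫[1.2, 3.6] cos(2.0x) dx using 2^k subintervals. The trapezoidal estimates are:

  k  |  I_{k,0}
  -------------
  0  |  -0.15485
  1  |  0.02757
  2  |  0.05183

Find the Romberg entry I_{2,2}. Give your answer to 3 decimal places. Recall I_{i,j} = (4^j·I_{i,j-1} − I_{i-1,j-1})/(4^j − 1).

0.058

Richardson extrapolation on the trapezoidal column (denominator 4−1=3):
I_{1,1} = (4·0.02757 − (-0.15485)) / 3 = 0.08838
I_{2,1} = 0.05183 + (0.05183 − 0.02757)/3 = 0.05992
I_{2,2} = 0.05992 + (0.05992 − 0.08838)/15 = 0.05802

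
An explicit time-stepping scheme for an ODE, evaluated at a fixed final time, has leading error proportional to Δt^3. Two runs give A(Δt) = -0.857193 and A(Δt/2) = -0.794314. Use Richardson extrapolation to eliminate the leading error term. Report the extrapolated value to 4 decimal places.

The leading error scales as Δt^3; refining by a factor of 2 reduces it by 2^3 = 8.
Extrapolated value = (8·A(Δt/2) − A(Δt)) / (8 − 1)
= (8·(-0.794314) − (-0.857193)) / 7
= -5.497319 / 7 = -0.785331

-0.7853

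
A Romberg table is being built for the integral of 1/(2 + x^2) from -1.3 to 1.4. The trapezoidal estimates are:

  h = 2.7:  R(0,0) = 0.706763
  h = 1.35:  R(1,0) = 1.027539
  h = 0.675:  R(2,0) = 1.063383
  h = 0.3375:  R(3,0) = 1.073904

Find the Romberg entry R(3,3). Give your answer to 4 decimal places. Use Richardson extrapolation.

1.0776

R(1,1) = 1.027539 + (1.027539 − 0.706763)/3 = 1.134464
R(2,1) = 1.063383 + (1.063383 − 1.027539)/3 = 1.075331
R(3,1) = 1.073904 + (1.073904 − 1.063383)/3 = 1.077411
R(2,2) = 1.075331 + (1.075331 − 1.134464)/15 = 1.071389
R(3,2) = (16·1.077411 − 1.075331) / 15 = 1.077550
R(3,3) = 1.077550 + (1.077550 − 1.071389)/63 = 1.077648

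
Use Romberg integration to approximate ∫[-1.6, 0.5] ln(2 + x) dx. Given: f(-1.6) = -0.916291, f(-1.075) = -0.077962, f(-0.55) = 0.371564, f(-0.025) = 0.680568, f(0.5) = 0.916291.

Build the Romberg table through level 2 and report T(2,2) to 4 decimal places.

T(0,0) (trapezoid, 1 panel, h=2.1000): 0.000000
T(1,0) (trapezoid, 2 panels, h=1.0500): 0.390142
T(2,0) (trapezoid, 4 panels, h=0.5250): 0.511439
T(1,1) = 0.390142 + (0.390142 − 0.000000)/3 = 0.520189
T(2,1) = 0.511439 + (0.511439 − 0.390142)/3 = 0.551871
T(2,2) = 0.551871 + (0.551871 − 0.520189)/15 = 0.553983

0.5540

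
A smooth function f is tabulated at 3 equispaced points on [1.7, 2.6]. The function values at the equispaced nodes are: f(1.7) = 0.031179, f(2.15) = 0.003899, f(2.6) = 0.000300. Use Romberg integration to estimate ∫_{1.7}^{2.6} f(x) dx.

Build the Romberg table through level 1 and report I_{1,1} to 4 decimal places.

I_{0,0} (trapezoid, 1 panel, h=0.9000): 0.014166
I_{1,0} (trapezoid, 2 panels, h=0.4500): 0.008837
I_{1,1} = 0.008837 + (0.008837 − 0.014166)/3 = 0.007061

0.0071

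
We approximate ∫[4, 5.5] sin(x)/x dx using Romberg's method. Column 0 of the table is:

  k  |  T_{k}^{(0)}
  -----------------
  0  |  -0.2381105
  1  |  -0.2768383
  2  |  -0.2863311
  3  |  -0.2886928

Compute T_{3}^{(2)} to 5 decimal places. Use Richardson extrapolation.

-0.28948

Richardson extrapolation on the trapezoidal column (denominator 4−1=3):
T_{2}^{(1)} = (4·(-0.2863311) − (-0.2768383)) / 3 = -0.2894954
T_{3}^{(1)} = (4·(-0.2886928) − (-0.2863311)) / 3 = -0.2894800
T_{3}^{(2)} = -0.2894800 + (-0.2894800 − (-0.2894954))/15 = -0.2894790
(Column j=1 coincides with Simpson's rule on the same nodes.)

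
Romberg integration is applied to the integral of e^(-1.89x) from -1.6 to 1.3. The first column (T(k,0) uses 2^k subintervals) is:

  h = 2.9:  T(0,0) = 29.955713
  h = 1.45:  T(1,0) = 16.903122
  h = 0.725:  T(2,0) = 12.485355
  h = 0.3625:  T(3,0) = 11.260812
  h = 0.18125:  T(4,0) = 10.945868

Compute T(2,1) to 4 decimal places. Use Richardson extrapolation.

11.0128

Richardson extrapolation on the trapezoidal column (denominator 4−1=3):
T(2,1) = 12.485355 + (12.485355 − 16.903122)/3 = 11.012766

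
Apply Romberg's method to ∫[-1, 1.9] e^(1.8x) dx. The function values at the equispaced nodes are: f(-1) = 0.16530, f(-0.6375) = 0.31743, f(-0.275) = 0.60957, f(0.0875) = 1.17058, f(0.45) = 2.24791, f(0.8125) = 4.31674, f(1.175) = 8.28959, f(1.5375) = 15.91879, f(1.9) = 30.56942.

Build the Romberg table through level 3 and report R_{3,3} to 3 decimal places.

R_{0,0} (trapezoid, 1 panel, h=2.9000): 44.56534
R_{1,0} (trapezoid, 2 panels, h=1.4500): 25.54214
R_{2,0} (trapezoid, 4 panels, h=0.7250): 19.22296
R_{3,0} (trapezoid, 8 panels, h=0.3625): 17.48626
R_{1,1} = 25.54214 + (25.54214 − 44.56534)/3 = 19.20107
R_{2,1} = 19.22296 + (19.22296 − 25.54214)/3 = 17.11657
R_{3,1} = 17.48626 + (17.48626 − 19.22296)/3 = 16.90736
R_{2,2} = 17.11657 + (17.11657 − 19.20107)/15 = 16.97760
R_{3,2} = 16.90736 + (16.90736 − 17.11657)/15 = 16.89341
R_{3,3} = 16.89341 + (16.89341 − 16.97760)/63 = 16.89207

16.892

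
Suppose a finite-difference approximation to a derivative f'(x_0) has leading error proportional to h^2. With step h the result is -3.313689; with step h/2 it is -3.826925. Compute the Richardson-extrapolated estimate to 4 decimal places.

-3.9980

Extrapolated value = (4·A(h/2) − A(h)) / (4 − 1)
= (4·(-3.826925) − (-3.313689)) / 3
= -11.994011 / 3 = -3.998004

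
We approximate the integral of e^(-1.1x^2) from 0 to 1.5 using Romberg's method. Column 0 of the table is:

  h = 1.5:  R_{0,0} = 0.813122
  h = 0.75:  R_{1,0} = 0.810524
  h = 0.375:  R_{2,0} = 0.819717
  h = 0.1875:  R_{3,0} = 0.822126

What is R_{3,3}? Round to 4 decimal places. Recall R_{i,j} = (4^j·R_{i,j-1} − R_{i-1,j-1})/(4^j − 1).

0.8229

R_{1,1} = (4·0.810524 − 0.813122) / 3 = 0.809658
R_{2,1} = (4·0.819717 − 0.810524) / 3 = 0.822781
R_{3,1} = (4·0.822126 − 0.819717) / 3 = 0.822929
R_{2,2} = 0.822781 + (0.822781 − 0.809658)/15 = 0.823656
R_{3,2} = 0.822929 + (0.822929 − 0.822781)/15 = 0.822939
R_{3,3} = (64·0.822939 − 0.823656) / 63 = 0.822928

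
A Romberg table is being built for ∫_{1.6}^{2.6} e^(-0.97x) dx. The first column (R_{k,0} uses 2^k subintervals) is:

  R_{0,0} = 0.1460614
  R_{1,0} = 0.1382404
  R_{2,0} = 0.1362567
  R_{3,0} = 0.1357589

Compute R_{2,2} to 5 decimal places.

0.13559

R_{1,1} = (4·0.1382404 − 0.1460614) / 3 = 0.1356334
R_{2,1} = (4·0.1362567 − 0.1382404) / 3 = 0.1355955
R_{2,2} = (16·0.1355955 − 0.1356334) / 15 = 0.1355930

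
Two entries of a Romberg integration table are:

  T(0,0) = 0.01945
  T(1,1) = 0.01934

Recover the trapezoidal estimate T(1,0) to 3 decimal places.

From T(1,1) = (4·T(1,0) − T(0,0))/3, solve for T(1,0):
4·T(1,0) = 3·0.01934 + 0.01945 = 0.07747
T(1,0) = 0.01937

0.019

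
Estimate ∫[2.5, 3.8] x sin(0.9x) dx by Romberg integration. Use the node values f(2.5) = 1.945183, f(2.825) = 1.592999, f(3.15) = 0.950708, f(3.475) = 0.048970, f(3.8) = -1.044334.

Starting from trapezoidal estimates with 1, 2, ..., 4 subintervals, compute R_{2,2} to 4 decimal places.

R_{0,0} (trapezoid, 1 panel, h=1.3000): 0.585552
R_{1,0} (trapezoid, 2 panels, h=0.6500): 0.910736
R_{2,0} (trapezoid, 4 panels, h=0.3250): 0.989008
R_{1,1} = 0.910736 + (0.910736 − 0.585552)/3 = 1.019131
R_{2,1} = 0.989008 + (0.989008 − 0.910736)/3 = 1.015099
R_{2,2} = 1.015099 + (1.015099 − 1.019131)/15 = 1.014830

1.0148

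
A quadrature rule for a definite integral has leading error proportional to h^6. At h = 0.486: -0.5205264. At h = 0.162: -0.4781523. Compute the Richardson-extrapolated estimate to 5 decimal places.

Extrapolated value = (729·A(h/3) − A(h)) / (729 − 1)
= (729·(-0.4781523) − (-0.5205264)) / 728
= -348.0525003 / 728 = -0.4780941

-0.47809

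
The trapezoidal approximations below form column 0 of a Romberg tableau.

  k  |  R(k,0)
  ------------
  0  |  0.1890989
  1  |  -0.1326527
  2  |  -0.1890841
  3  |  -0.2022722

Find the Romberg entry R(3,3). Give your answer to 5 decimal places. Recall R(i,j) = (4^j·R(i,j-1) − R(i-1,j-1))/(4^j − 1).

Richardson extrapolation on the trapezoidal column (denominator 4−1=3):
R(1,1) = (4·(-0.1326527) − 0.1890989) / 3 = -0.2399032
R(2,1) = -0.1890841 + (-0.1890841 − (-0.1326527))/3 = -0.2078946
R(3,1) = -0.2022722 + (-0.2022722 − (-0.1890841))/3 = -0.2066682
R(2,2) = (16·(-0.2078946) − (-0.2399032)) / 15 = -0.2057607
R(3,2) = (16·(-0.2066682) − (-0.2078946)) / 15 = -0.2065864
R(3,3) = (64·(-0.2065864) − (-0.2057607)) / 63 = -0.2065995
(Column j=1 coincides with Simpson's rule on the same nodes.)

-0.20660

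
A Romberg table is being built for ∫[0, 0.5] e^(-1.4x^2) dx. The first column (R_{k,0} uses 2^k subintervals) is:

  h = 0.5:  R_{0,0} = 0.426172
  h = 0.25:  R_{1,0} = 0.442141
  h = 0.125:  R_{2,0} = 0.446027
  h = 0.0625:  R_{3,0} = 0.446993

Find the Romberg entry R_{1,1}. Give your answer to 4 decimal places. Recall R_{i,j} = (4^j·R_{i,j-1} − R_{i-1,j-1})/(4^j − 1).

Richardson extrapolation on the trapezoidal column (denominator 4−1=3):
R_{1,1} = (4·0.442141 − 0.426172) / 3 = 0.447464

0.4475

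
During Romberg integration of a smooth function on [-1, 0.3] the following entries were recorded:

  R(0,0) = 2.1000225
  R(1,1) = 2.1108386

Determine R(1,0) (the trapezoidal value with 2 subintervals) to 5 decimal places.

From R(1,1) = (4·R(1,0) − R(0,0))/3, solve for R(1,0):
4·R(1,0) = 3·2.1108386 + 2.1000225 = 8.4325383
R(1,0) = 2.1081346

2.10813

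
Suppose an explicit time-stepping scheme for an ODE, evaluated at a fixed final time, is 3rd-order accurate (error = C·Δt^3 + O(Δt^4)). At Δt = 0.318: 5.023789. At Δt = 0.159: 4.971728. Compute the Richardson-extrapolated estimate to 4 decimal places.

4.9643

The leading error scales as Δt^3; refining by a factor of 2 reduces it by 2^3 = 8.
Extrapolated value = (8·A(Δt/2) − A(Δt)) / (8 − 1)
= (8·4.971728 − 5.023789) / 7
= 34.750035 / 7 = 4.964291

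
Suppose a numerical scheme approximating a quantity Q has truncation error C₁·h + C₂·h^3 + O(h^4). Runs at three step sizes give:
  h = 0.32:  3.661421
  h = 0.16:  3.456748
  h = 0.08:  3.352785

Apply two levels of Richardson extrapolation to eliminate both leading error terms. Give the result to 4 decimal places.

3.2484

First eliminate the h term (factor 2^1 = 2):
  B₁ = (2·3.456748 − 3.661421)/1 = 3.252075
  B₂ = (2·3.352785 − 3.456748)/1 = 3.248822
Then eliminate the h^3 term (factor 2^3 = 8):
  (8·3.248822 − 3.252075)/7 = 3.248357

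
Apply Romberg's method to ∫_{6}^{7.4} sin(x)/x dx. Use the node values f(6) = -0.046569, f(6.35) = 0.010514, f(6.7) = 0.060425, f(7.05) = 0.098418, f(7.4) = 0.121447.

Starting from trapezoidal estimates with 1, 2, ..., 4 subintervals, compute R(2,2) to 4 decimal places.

R(0,0) (trapezoid, 1 panel, h=1.4000): 0.052415
R(1,0) (trapezoid, 2 panels, h=0.7000): 0.068505
R(2,0) (trapezoid, 4 panels, h=0.3500): 0.072379
R(1,1) = 0.068505 + (0.068505 − 0.052415)/3 = 0.073868
R(2,1) = 0.072379 + (0.072379 − 0.068505)/3 = 0.073670
R(2,2) = 0.073670 + (0.073670 − 0.073868)/15 = 0.073657

0.0737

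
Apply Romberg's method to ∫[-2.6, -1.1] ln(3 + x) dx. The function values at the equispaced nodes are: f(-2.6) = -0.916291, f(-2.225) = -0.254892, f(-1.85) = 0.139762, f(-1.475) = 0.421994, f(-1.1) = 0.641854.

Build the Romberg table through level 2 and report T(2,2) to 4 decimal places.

T(0,0) (trapezoid, 1 panel, h=1.5000): -0.205828
T(1,0) (trapezoid, 2 panels, h=0.7500): 0.001908
T(2,0) (trapezoid, 4 panels, h=0.3750): 0.063617
T(1,1) = 0.001908 + (0.001908 − (-0.205828))/3 = 0.071153
T(2,1) = 0.063617 + (0.063617 − 0.001908)/3 = 0.084187
T(2,2) = 0.084187 + (0.084187 − 0.071153)/15 = 0.085056

0.0851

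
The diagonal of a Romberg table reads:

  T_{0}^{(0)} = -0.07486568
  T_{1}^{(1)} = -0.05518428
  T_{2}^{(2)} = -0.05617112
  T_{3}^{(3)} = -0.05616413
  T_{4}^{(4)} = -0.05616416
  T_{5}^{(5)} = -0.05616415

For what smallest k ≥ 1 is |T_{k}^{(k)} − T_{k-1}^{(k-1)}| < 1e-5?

|T_{1}^{(1)} − T_{0}^{(0)}| = 0.01968140 ≥ 1e-5
|T_{2}^{(2)} − T_{1}^{(1)}| = 0.00098684 ≥ 1e-5
|T_{3}^{(3)} − T_{2}^{(2)}| = 0.00000699 < 1e-5

k = 3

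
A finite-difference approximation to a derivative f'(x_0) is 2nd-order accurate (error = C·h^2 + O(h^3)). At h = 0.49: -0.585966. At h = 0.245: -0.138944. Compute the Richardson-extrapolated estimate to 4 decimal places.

0.0101

The leading error scales as h^2; refining by a factor of 2 reduces it by 2^2 = 4.
Extrapolated value = (4·A(h/2) − A(h)) / (4 − 1)
= (4·(-0.138944) − (-0.585966)) / 3
= 0.030190 / 3 = 0.010063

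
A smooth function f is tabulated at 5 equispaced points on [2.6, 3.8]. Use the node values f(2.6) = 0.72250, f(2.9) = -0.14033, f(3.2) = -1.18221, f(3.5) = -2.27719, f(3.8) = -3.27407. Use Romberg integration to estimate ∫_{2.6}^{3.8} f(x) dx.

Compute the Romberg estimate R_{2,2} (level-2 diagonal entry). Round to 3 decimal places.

R_{0,0} (trapezoid, 1 panel, h=1.2000): -1.53094
R_{1,0} (trapezoid, 2 panels, h=0.6000): -1.47480
R_{2,0} (trapezoid, 4 panels, h=0.3000): -1.46265
R_{1,1} = -1.47480 + (-1.47480 − (-1.53094))/3 = -1.45609
R_{2,1} = -1.46265 + (-1.46265 − (-1.47480))/3 = -1.45860
R_{2,2} = -1.45860 + (-1.45860 − (-1.45609))/15 = -1.45877

-1.459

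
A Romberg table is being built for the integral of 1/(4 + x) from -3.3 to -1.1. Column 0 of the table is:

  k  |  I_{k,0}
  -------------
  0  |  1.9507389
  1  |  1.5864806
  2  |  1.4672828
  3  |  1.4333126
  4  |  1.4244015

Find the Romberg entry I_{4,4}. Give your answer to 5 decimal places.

Richardson extrapolation on the trapezoidal column (denominator 4−1=3):
I_{1,1} = (4·1.5864806 − 1.9507389) / 3 = 1.4650612
I_{2,1} = 1.4672828 + (1.4672828 − 1.5864806)/3 = 1.4275502
I_{3,1} = 1.4333126 + (1.4333126 − 1.4672828)/3 = 1.4219892
I_{4,1} = 1.4244015 + (1.4244015 − 1.4333126)/3 = 1.4214311
I_{2,2} = 1.4275502 + (1.4275502 − 1.4650612)/15 = 1.4250495
I_{3,2} = 1.4219892 + (1.4219892 − 1.4275502)/15 = 1.4216185
I_{4,2} = 1.4214311 + (1.4214311 − 1.4219892)/15 = 1.4213939
I_{3,3} = 1.4216185 + (1.4216185 − 1.4250495)/63 = 1.4215640
I_{4,3} = 1.4213939 + (1.4213939 − 1.4216185)/63 = 1.4213903
I_{4,4} = (256·1.4213903 − 1.4215640) / 255 = 1.4213896

1.42139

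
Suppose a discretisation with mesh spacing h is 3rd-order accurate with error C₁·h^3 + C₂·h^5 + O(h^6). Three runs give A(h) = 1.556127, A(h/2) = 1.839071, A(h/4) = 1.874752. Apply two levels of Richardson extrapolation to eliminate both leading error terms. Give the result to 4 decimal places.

First eliminate the h^3 term (factor 2^3 = 8):
  B₁ = (8·1.839071 − 1.556127)/7 = 1.879492
  B₂ = (8·1.874752 − 1.839071)/7 = 1.879849
Then eliminate the h^5 term (factor 2^5 = 32):
  (32·1.879849 − 1.879492)/31 = 1.879861

1.8799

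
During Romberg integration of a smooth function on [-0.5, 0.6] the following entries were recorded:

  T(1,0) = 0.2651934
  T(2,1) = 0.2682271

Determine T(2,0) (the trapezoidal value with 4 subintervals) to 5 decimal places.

From T(2,1) = (4·T(2,0) − T(1,0))/3, solve for T(2,0):
4·T(2,0) = 3·0.2682271 + 0.2651934 = 1.0698747
T(2,0) = 0.2674687

0.26747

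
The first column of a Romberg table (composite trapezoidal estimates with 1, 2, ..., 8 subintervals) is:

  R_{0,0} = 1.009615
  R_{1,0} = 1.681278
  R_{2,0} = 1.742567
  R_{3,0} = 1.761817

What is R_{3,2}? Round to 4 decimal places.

1.7686

R_{2,1} = 1.742567 + (1.742567 − 1.681278)/3 = 1.762997
R_{3,1} = (4·1.761817 − 1.742567) / 3 = 1.768234
R_{3,2} = 1.768234 + (1.768234 − 1.762997)/15 = 1.768583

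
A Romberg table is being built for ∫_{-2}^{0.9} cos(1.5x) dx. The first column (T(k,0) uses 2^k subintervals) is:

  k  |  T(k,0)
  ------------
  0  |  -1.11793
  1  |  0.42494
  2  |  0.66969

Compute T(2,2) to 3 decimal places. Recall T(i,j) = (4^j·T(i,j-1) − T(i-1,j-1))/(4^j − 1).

0.739

T(1,1) = (4·0.42494 − (-1.11793)) / 3 = 0.93923
T(2,1) = 0.66969 + (0.66969 − 0.42494)/3 = 0.75127
T(2,2) = (16·0.75127 − 0.93923) / 15 = 0.73874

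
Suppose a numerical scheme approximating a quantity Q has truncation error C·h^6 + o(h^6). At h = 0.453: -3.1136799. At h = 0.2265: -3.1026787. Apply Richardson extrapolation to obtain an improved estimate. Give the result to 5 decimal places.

-3.10250

The leading error scales as h^6; refining by a factor of 2 reduces it by 2^6 = 64.
Extrapolated value = (64·A(h/2) − A(h)) / (64 − 1)
= (64·(-3.1026787) − (-3.1136799)) / 63
= -195.4577569 / 63 = -3.1025041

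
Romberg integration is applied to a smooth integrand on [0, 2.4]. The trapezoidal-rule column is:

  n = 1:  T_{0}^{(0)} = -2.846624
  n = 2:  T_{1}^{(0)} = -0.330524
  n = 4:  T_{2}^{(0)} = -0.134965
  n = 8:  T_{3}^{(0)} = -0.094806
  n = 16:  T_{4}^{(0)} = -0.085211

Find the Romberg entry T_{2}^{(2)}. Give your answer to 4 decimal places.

T_{1}^{(1)} = (4·(-0.330524) − (-2.846624)) / 3 = 0.508176
T_{2}^{(1)} = (4·(-0.134965) − (-0.330524)) / 3 = -0.069779
T_{2}^{(2)} = -0.069779 + (-0.069779 − 0.508176)/15 = -0.108309

-0.1083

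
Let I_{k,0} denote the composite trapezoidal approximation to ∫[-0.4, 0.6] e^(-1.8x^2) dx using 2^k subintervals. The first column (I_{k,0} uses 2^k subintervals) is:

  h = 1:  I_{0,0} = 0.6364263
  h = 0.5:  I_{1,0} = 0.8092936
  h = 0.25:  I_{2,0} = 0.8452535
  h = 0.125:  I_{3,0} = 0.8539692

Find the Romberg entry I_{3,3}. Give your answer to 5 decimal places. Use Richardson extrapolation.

Richardson extrapolation on the trapezoidal column (denominator 4−1=3):
I_{1,1} = 0.8092936 + (0.8092936 − 0.6364263)/3 = 0.8669160
I_{2,1} = 0.8452535 + (0.8452535 − 0.8092936)/3 = 0.8572401
I_{3,1} = (4·0.8539692 − 0.8452535) / 3 = 0.8568744
I_{2,2} = 0.8572401 + (0.8572401 − 0.8669160)/15 = 0.8565950
I_{3,2} = 0.8568744 + (0.8568744 − 0.8572401)/15 = 0.8568500
I_{3,3} = (64·0.8568500 − 0.8565950) / 63 = 0.8568540

0.85685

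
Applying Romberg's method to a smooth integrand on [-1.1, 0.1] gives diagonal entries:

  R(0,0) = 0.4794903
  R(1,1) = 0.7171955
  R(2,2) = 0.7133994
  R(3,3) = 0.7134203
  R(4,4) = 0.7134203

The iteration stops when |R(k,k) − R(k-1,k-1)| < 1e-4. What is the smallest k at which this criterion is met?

k = 3

|R(1,1) − R(0,0)| = 0.2377052 ≥ 1e-4
|R(2,2) − R(1,1)| = 0.0037961 ≥ 1e-4
|R(3,3) − R(2,2)| = 0.0000209 < 1e-4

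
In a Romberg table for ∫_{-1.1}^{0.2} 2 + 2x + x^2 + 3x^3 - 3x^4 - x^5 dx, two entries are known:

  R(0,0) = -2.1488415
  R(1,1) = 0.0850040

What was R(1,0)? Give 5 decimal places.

From R(1,1) = (4·R(1,0) − R(0,0))/3, solve for R(1,0):
4·R(1,0) = 3·0.0850040 + (-2.1488415) = -1.8938295
R(1,0) = -0.4734574

-0.47346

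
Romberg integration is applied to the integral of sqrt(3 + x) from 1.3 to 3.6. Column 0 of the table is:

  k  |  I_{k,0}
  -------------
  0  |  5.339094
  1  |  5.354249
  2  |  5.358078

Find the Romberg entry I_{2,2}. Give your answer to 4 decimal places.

5.3594

Richardson extrapolation on the trapezoidal column (denominator 4−1=3):
I_{1,1} = (4·5.354249 − 5.339094) / 3 = 5.359301
I_{2,1} = (4·5.358078 − 5.354249) / 3 = 5.359354
I_{2,2} = 5.359354 + (5.359354 − 5.359301)/15 = 5.359358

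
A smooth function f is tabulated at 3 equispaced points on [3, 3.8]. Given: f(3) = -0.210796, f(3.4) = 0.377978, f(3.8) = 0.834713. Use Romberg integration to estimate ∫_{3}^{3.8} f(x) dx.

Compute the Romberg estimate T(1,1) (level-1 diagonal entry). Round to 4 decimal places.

T(0,0) (trapezoid, 1 panel, h=0.8000): 0.249567
T(1,0) (trapezoid, 2 panels, h=0.4000): 0.275975
T(1,1) = 0.275975 + (0.275975 − 0.249567)/3 = 0.284778

0.2848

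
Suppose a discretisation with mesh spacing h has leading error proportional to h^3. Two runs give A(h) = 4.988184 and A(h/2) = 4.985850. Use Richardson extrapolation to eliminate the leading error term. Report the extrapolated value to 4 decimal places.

4.9855

The leading error scales as h^3; refining by a factor of 2 reduces it by 2^3 = 8.
Extrapolated value = (8·A(h/2) − A(h)) / (8 − 1)
= (8·4.985850 − 4.988184) / 7
= 34.898616 / 7 = 4.985517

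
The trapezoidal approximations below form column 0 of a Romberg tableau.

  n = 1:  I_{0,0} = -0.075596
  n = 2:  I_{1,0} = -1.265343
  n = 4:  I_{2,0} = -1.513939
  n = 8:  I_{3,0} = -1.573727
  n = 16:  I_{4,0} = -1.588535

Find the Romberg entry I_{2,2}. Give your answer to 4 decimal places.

-1.5925

I_{1,1} = (4·(-1.265343) − (-0.075596)) / 3 = -1.661925
I_{2,1} = -1.513939 + (-1.513939 − (-1.265343))/3 = -1.596804
I_{2,2} = -1.596804 + (-1.596804 − (-1.661925))/15 = -1.592463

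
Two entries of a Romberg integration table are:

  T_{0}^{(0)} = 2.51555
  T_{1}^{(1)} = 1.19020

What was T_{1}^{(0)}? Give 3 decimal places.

From T_{1}^{(1)} = (4·T_{1}^{(0)} − T_{0}^{(0)})/3, solve for T_{1}^{(0)}:
4·T_{1}^{(0)} = 3·1.19020 + 2.51555 = 6.08615
T_{1}^{(0)} = 1.52154

1.522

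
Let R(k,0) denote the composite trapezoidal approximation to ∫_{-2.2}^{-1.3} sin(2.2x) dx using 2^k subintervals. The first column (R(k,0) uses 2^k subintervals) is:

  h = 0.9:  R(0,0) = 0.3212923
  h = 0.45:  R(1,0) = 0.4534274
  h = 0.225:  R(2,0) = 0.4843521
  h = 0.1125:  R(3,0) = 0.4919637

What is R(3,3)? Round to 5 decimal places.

0.49449

R(1,1) = 0.4534274 + (0.4534274 − 0.3212923)/3 = 0.4974724
R(2,1) = (4·0.4843521 − 0.4534274) / 3 = 0.4946603
R(3,1) = 0.4919637 + (0.4919637 − 0.4843521)/3 = 0.4945009
R(2,2) = 0.4946603 + (0.4946603 − 0.4974724)/15 = 0.4944728
R(3,2) = (16·0.4945009 − 0.4946603) / 15 = 0.4944903
R(3,3) = (64·0.4944903 − 0.4944728) / 63 = 0.4944906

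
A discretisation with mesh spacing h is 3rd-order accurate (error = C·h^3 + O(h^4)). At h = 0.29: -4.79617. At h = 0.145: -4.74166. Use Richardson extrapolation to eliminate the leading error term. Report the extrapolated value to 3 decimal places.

The leading error scales as h^3; refining by a factor of 2 reduces it by 2^3 = 8.
Extrapolated value = (8·A(h/2) − A(h)) / (8 − 1)
= (8·(-4.74166) − (-4.79617)) / 7
= -33.13711 / 7 = -4.73387

-4.734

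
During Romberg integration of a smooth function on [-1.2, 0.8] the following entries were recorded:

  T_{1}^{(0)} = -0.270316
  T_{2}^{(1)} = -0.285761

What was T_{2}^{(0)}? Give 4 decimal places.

-0.2819

From T_{2}^{(1)} = (4·T_{2}^{(0)} − T_{1}^{(0)})/3, solve for T_{2}^{(0)}:
4·T_{2}^{(0)} = 3·(-0.285761) + (-0.270316) = -1.127599
T_{2}^{(0)} = -0.281900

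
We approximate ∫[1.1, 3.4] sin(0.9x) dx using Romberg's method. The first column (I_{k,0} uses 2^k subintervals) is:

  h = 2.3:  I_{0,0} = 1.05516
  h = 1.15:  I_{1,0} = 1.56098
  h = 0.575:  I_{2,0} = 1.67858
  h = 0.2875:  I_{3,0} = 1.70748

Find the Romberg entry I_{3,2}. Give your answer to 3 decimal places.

I_{2,1} = 1.67858 + (1.67858 − 1.56098)/3 = 1.71778
I_{3,1} = 1.70748 + (1.70748 − 1.67858)/3 = 1.71711
I_{3,2} = (16·1.71711 − 1.71778) / 15 = 1.71707

1.717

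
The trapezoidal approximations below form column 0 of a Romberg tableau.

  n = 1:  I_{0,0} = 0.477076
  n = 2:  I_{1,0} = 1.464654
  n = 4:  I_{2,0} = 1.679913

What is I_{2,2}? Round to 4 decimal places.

Richardson extrapolation on the trapezoidal column (denominator 4−1=3):
I_{1,1} = (4·1.464654 − 0.477076) / 3 = 1.793847
I_{2,1} = 1.679913 + (1.679913 − 1.464654)/3 = 1.751666
I_{2,2} = 1.751666 + (1.751666 − 1.793847)/15 = 1.748854

1.7489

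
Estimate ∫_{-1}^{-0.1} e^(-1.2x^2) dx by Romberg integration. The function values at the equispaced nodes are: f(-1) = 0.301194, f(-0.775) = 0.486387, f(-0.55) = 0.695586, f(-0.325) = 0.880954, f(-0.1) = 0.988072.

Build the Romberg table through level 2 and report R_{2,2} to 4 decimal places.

R_{0,0} (trapezoid, 1 panel, h=0.9000): 0.580170
R_{1,0} (trapezoid, 2 panels, h=0.4500): 0.603099
R_{2,0} (trapezoid, 4 panels, h=0.2250): 0.609201
R_{1,1} = 0.603099 + (0.603099 − 0.580170)/3 = 0.610742
R_{2,1} = 0.609201 + (0.609201 − 0.603099)/3 = 0.611235
R_{2,2} = 0.611235 + (0.611235 − 0.610742)/15 = 0.611268

0.6113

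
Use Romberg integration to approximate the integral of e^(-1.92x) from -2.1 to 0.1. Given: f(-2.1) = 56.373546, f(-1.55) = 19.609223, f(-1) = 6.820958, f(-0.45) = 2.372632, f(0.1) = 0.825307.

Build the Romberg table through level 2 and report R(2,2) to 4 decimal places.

R(0,0) (trapezoid, 1 panel, h=2.2000): 62.918738
R(1,0) (trapezoid, 2 panels, h=1.1000): 38.962423
R(2,0) (trapezoid, 4 panels, h=0.5500): 31.571232
R(1,1) = 38.962423 + (38.962423 − 62.918738)/3 = 30.976985
R(2,1) = 31.571232 + (31.571232 − 38.962423)/3 = 29.107502
R(2,2) = 29.107502 + (29.107502 − 30.976985)/15 = 28.982870

28.9829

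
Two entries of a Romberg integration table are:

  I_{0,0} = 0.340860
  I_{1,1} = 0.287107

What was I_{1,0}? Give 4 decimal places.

From I_{1,1} = (4·I_{1,0} − I_{0,0})/3, solve for I_{1,0}:
4·I_{1,0} = 3·0.287107 + 0.340860 = 1.202181
I_{1,0} = 0.300545

0.3005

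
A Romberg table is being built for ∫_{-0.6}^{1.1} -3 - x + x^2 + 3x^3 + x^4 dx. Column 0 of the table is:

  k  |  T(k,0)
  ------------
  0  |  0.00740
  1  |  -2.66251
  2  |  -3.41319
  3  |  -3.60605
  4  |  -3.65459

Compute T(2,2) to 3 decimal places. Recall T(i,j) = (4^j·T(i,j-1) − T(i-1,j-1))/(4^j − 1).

Richardson extrapolation on the trapezoidal column (denominator 4−1=3):
T(1,1) = -2.66251 + (-2.66251 − 0.00740)/3 = -3.55248
T(2,1) = -3.41319 + (-3.41319 − (-2.66251))/3 = -3.66342
T(2,2) = (16·(-3.66342) − (-3.55248)) / 15 = -3.67082

-3.671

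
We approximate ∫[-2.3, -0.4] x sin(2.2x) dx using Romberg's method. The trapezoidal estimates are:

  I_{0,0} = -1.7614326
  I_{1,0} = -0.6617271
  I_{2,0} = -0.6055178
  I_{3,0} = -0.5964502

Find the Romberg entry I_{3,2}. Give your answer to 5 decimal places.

Richardson extrapolation on the trapezoidal column (denominator 4−1=3):
I_{2,1} = (4·(-0.6055178) − (-0.6617271)) / 3 = -0.5867814
I_{3,1} = (4·(-0.5964502) − (-0.6055178)) / 3 = -0.5934277
I_{3,2} = (16·(-0.5934277) − (-0.5867814)) / 15 = -0.5938708

-0.59387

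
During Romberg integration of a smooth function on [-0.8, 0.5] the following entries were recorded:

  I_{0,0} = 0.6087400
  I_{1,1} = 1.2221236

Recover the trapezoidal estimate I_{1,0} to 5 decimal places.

1.06878

From I_{1,1} = (4·I_{1,0} − I_{0,0})/3, solve for I_{1,0}:
4·I_{1,0} = 3·1.2221236 + 0.6087400 = 4.2751108
I_{1,0} = 1.0687777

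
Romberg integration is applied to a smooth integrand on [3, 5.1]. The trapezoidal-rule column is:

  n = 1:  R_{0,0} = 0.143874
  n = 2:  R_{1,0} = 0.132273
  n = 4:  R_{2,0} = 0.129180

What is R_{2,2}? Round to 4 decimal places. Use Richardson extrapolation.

0.1281

Richardson extrapolation on the trapezoidal column (denominator 4−1=3):
R_{1,1} = 0.132273 + (0.132273 − 0.143874)/3 = 0.128406
R_{2,1} = 0.129180 + (0.129180 − 0.132273)/3 = 0.128149
R_{2,2} = 0.128149 + (0.128149 − 0.128406)/15 = 0.128132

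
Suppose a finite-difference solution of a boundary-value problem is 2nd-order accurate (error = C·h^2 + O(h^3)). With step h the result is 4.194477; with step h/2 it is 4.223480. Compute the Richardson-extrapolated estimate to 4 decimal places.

4.2331

Extrapolated value = (4·A(h/2) − A(h)) / (4 − 1)
= (4·4.223480 − 4.194477) / 3
= 12.699443 / 3 = 4.233148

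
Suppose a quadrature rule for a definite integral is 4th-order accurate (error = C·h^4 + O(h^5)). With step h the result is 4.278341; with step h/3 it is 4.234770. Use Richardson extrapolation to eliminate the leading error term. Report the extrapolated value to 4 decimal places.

4.2342

Extrapolated value = (81·A(h/3) − A(h)) / (81 − 1)
= (81·4.234770 − 4.278341) / 80
= 338.738029 / 80 = 4.234225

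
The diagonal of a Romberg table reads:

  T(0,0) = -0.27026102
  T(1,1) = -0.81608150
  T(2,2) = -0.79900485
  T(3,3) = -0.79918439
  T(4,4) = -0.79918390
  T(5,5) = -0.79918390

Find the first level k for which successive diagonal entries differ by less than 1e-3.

|T(1,1) − T(0,0)| = 0.54582048 ≥ 1e-3
|T(2,2) − T(1,1)| = 0.01707665 ≥ 1e-3
|T(3,3) − T(2,2)| = 0.00017954 < 1e-3

k = 3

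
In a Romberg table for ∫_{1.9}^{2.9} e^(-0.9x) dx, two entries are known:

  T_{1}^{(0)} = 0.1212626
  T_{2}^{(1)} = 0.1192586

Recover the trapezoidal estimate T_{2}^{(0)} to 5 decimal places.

0.11976

From T_{2}^{(1)} = (4·T_{2}^{(0)} − T_{1}^{(0)})/3, solve for T_{2}^{(0)}:
4·T_{2}^{(0)} = 3·0.1192586 + 0.1212626 = 0.4790384
T_{2}^{(0)} = 0.1197596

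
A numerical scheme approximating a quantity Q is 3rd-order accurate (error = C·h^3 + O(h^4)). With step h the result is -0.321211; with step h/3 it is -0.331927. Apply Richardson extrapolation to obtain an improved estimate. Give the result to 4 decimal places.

Extrapolated value = (27·A(h/3) − A(h)) / (27 − 1)
= (27·(-0.331927) − (-0.321211)) / 26
= -8.640818 / 26 = -0.332339

-0.3323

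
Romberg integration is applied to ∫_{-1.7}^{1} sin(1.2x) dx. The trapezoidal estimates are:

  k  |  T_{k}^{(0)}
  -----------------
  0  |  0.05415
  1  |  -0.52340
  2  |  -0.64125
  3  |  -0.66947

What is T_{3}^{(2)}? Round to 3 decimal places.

T_{2}^{(1)} = -0.64125 + (-0.64125 − (-0.52340))/3 = -0.68053
T_{3}^{(1)} = (4·(-0.66947) − (-0.64125)) / 3 = -0.67888
T_{3}^{(2)} = (16·(-0.67888) − (-0.68053)) / 15 = -0.67877

-0.679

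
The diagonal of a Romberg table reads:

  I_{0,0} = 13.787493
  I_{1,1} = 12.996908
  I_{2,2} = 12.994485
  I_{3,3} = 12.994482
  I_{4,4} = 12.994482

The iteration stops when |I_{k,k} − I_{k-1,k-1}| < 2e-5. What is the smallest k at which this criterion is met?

k = 3

|I_{1,1} − I_{0,0}| = 0.790585 ≥ 2e-5
|I_{2,2} − I_{1,1}| = 0.002423 ≥ 2e-5
|I_{3,3} − I_{2,2}| = 0.000003 < 2e-5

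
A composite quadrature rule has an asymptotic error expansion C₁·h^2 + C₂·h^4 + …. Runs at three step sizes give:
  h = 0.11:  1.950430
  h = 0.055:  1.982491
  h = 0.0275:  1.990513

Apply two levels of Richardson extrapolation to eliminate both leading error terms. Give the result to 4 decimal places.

First eliminate the h^2 term (factor 2^2 = 4):
  B₁ = (4·1.982491 − 1.950430)/3 = 1.993178
  B₂ = (4·1.990513 − 1.982491)/3 = 1.993187
Then eliminate the h^4 term (factor 2^4 = 16):
  (16·1.993187 − 1.993178)/15 = 1.993188

1.9932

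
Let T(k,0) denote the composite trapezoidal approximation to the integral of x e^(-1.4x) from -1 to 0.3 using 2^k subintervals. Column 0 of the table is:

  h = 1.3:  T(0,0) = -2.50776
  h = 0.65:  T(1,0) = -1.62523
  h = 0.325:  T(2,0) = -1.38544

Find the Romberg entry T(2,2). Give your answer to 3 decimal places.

Richardson extrapolation on the trapezoidal column (denominator 4−1=3):
T(1,1) = (4·(-1.62523) − (-2.50776)) / 3 = -1.33105
T(2,1) = -1.38544 + (-1.38544 − (-1.62523))/3 = -1.30551
T(2,2) = (16·(-1.30551) − (-1.33105)) / 15 = -1.30381
(Column j=1 coincides with Simpson's rule on the same nodes.)

-1.304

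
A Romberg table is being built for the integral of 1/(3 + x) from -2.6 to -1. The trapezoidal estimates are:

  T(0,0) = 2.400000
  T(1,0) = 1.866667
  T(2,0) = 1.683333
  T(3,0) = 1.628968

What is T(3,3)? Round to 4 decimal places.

Richardson extrapolation on the trapezoidal column (denominator 4−1=3):
T(1,1) = (4·1.866667 − 2.400000) / 3 = 1.688889
T(2,1) = 1.683333 + (1.683333 − 1.866667)/3 = 1.622222
T(3,1) = 1.628968 + (1.628968 − 1.683333)/3 = 1.610846
T(2,2) = 1.622222 + (1.622222 − 1.688889)/15 = 1.617778
T(3,2) = (16·1.610846 − 1.622222) / 15 = 1.610088
T(3,3) = (64·1.610088 − 1.617778) / 63 = 1.609966

1.6100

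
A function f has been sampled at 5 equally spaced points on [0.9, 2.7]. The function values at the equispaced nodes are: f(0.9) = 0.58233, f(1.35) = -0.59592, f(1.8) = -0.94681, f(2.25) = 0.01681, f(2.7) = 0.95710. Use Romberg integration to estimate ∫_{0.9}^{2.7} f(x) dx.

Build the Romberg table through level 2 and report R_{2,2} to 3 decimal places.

R_{0,0} (trapezoid, 1 panel, h=1.8000): 1.38549
R_{1,0} (trapezoid, 2 panels, h=0.9000): -0.15939
R_{2,0} (trapezoid, 4 panels, h=0.4500): -0.34029
R_{1,1} = -0.15939 + (-0.15939 − 1.38549)/3 = -0.67435
R_{2,1} = -0.34029 + (-0.34029 − (-0.15939))/3 = -0.40059
R_{2,2} = -0.40059 + (-0.40059 − (-0.67435))/15 = -0.38234

-0.382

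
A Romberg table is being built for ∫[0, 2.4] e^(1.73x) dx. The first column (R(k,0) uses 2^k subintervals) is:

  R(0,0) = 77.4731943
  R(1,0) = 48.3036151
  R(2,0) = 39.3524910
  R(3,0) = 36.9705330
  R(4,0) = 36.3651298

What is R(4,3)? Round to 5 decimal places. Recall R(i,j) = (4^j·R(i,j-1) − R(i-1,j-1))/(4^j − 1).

36.16243

R(2,1) = (4·39.3524910 − 48.3036151) / 3 = 36.3687830
R(3,1) = 36.9705330 + (36.9705330 − 39.3524910)/3 = 36.1765470
R(4,1) = (4·36.3651298 − 36.9705330) / 3 = 36.1633287
R(3,2) = (16·36.1765470 − 36.3687830) / 15 = 36.1637313
R(4,2) = 36.1633287 + (36.1633287 − 36.1765470)/15 = 36.1624475
R(4,3) = (64·36.1624475 − 36.1637313) / 63 = 36.1624271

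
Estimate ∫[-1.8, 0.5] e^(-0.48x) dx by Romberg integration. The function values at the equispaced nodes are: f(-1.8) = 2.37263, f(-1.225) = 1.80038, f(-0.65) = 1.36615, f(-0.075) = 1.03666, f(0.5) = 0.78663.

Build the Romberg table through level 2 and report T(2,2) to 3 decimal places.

T(0,0) (trapezoid, 1 panel, h=2.3000): 3.63315
T(1,0) (trapezoid, 2 panels, h=1.1500): 3.38765
T(2,0) (trapezoid, 4 panels, h=0.5750): 3.32512
T(1,1) = 3.38765 + (3.38765 − 3.63315)/3 = 3.30582
T(2,1) = 3.32512 + (3.32512 − 3.38765)/3 = 3.30428
T(2,2) = 3.30428 + (3.30428 − 3.30582)/15 = 3.30418

3.304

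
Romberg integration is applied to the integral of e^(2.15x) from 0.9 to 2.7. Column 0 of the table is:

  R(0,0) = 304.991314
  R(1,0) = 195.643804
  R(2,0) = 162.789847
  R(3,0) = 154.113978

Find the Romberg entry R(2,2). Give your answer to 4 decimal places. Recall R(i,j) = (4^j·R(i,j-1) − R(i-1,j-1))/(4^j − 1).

151.3481

Richardson extrapolation on the trapezoidal column (denominator 4−1=3):
R(1,1) = (4·195.643804 − 304.991314) / 3 = 159.194634
R(2,1) = 162.789847 + (162.789847 − 195.643804)/3 = 151.838528
R(2,2) = (16·151.838528 − 159.194634) / 15 = 151.348121
(Column j=1 coincides with Simpson's rule on the same nodes.)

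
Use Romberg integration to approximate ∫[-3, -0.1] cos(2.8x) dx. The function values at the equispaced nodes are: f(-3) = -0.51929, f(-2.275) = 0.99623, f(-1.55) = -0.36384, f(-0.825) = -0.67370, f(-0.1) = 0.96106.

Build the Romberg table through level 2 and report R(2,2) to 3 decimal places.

R(0,0) (trapezoid, 1 panel, h=2.9000): 0.64057
R(1,0) (trapezoid, 2 panels, h=1.4500): -0.20728
R(2,0) (trapezoid, 4 panels, h=0.7250): 0.13019
R(1,1) = -0.20728 + (-0.20728 − 0.64057)/3 = -0.48990
R(2,1) = 0.13019 + (0.13019 − (-0.20728))/3 = 0.24268
R(2,2) = 0.24268 + (0.24268 − (-0.48990))/15 = 0.29152

0.292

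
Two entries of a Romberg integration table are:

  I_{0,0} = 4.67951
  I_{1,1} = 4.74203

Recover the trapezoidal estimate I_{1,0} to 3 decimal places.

From I_{1,1} = (4·I_{1,0} − I_{0,0})/3, solve for I_{1,0}:
4·I_{1,0} = 3·4.74203 + 4.67951 = 18.90560
I_{1,0} = 4.72640

4.726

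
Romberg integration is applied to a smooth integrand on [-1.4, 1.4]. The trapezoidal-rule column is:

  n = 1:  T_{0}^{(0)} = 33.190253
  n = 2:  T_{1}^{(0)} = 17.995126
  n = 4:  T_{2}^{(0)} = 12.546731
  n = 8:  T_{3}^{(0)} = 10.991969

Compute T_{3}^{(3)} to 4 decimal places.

Richardson extrapolation on the trapezoidal column (denominator 4−1=3):
T_{1}^{(1)} = (4·17.995126 − 33.190253) / 3 = 12.930084
T_{2}^{(1)} = 12.546731 + (12.546731 − 17.995126)/3 = 10.730599
T_{3}^{(1)} = 10.991969 + (10.991969 − 12.546731)/3 = 10.473715
T_{2}^{(2)} = (16·10.730599 − 12.930084) / 15 = 10.583967
T_{3}^{(2)} = (16·10.473715 − 10.730599) / 15 = 10.456589
T_{3}^{(3)} = 10.456589 + (10.456589 − 10.583967)/63 = 10.454567

10.4546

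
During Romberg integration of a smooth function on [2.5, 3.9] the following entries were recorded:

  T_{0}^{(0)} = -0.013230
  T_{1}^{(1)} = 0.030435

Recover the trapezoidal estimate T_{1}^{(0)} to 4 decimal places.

From T_{1}^{(1)} = (4·T_{1}^{(0)} − T_{0}^{(0)})/3, solve for T_{1}^{(0)}:
4·T_{1}^{(0)} = 3·0.030435 + (-0.013230) = 0.078075
T_{1}^{(0)} = 0.019519

0.0195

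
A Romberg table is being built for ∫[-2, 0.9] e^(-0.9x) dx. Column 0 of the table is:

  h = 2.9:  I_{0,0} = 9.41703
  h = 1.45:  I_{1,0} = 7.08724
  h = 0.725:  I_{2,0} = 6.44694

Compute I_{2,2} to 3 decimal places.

Richardson extrapolation on the trapezoidal column (denominator 4−1=3):
I_{1,1} = 7.08724 + (7.08724 − 9.41703)/3 = 6.31064
I_{2,1} = 6.44694 + (6.44694 − 7.08724)/3 = 6.23351
I_{2,2} = (16·6.23351 − 6.31064) / 15 = 6.22837

6.228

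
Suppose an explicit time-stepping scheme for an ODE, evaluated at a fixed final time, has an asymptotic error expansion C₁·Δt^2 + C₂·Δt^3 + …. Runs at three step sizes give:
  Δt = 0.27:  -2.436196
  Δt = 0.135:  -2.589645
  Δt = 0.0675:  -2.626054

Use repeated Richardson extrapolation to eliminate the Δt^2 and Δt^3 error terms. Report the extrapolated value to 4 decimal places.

-2.6378

First eliminate the Δt^2 term (factor 2^2 = 4):
  B₁ = (4·(-2.589645) − (-2.436196))/3 = -2.640795
  B₂ = (4·(-2.626054) − (-2.589645))/3 = -2.638190
Then eliminate the Δt^3 term (factor 2^3 = 8):
  (8·(-2.638190) − (-2.640795))/7 = -2.637818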